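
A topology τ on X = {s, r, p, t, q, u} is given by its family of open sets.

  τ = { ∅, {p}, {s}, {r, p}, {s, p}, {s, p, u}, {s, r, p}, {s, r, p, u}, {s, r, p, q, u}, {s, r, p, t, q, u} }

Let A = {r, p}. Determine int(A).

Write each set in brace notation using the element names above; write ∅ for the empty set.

interior: largest open inside A is {r, p} (from ∅, {p}, {r, p})

{r, p}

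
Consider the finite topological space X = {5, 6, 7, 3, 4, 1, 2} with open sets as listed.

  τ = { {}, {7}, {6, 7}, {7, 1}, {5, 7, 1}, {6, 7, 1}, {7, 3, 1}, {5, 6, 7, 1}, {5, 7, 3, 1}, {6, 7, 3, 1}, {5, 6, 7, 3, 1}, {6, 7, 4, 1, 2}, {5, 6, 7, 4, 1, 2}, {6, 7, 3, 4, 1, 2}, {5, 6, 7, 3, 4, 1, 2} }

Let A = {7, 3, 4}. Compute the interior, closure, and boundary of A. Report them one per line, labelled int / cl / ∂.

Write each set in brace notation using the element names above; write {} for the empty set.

U open, U⊆A: {}, {7}. int(A) = ⋃ = {7}
X∖A={5, 6, 1, 2}, int(X∖A)={}, hence cl(A)={5, 6, 7, 3, 4, 1, 2}
∂A: remove int from cl → {5, 6, 3, 4, 1, 2}

int(A) = {7}
cl(A)  = {5, 6, 7, 3, 4, 1, 2}
∂A     = {5, 6, 3, 4, 1, 2}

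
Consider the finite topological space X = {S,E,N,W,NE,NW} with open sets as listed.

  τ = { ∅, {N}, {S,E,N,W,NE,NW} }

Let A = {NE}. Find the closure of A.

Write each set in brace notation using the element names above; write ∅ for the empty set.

{S,E,W,NE,NW}

closure: X∖int(X∖A) = X∖{N} = {S,E,W,NE,NW}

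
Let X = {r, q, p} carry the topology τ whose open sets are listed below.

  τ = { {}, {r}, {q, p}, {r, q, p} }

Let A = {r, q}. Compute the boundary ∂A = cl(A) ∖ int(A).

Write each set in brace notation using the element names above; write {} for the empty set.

{q, p}

opens ⊆ A: {}, {r}; union → int = {r}
complement {p}; its interior {}; cl(A) = X∖{} = {r, q, p}
boundary = {r, q, p} ∖ {r} = {q, p}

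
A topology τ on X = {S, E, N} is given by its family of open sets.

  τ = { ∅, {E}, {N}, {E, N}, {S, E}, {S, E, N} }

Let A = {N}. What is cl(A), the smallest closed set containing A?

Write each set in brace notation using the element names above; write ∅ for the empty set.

{N}

closure: X∖int(X∖A) = X∖{S, E} = {N}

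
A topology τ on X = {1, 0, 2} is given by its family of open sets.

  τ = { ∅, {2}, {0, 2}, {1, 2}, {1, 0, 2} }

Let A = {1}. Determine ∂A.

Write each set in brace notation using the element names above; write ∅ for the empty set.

{1}

open subsets of A: ∅; so int(A) = ∅
closure: X∖int(X∖A) = X∖{0, 2} = {1}
∂A = {1} minus ∅ = {1}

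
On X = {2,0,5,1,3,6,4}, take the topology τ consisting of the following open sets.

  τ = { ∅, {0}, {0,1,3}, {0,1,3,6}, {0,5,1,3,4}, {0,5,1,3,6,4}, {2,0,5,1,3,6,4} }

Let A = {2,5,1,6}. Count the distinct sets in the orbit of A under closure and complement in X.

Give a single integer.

6

closure: X∖int(X∖A) = X∖{0} = {2,5,1,3,6,4}
Let k=closure and c=complement:
  1. A     = {2,5,1,6}
  2. kA    = {2,5,1,3,6,4}
  3. cA    = {0,3,4}
  4. ckA   = {0}
  5. kcA   = {2,0,5,1,3,6,4}
  6. ckcA  = ∅
— saturated at 6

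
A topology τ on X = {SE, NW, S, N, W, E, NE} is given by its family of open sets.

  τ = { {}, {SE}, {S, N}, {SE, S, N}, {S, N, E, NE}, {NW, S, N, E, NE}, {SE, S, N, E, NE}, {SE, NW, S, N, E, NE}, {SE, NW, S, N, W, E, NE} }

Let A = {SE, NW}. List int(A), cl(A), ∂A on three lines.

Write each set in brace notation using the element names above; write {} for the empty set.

U open, U⊆A: {}, {SE}. int(A) = ⋃ = {SE}
X∖A={S, N, W, E, NE}, int(X∖A)={S, N, E, NE}, hence cl(A)={SE, NW, W}
∂A: remove int from cl → {NW, W}

int(A) = {SE}
cl(A)  = {SE, NW, W}
∂A     = {NW, W}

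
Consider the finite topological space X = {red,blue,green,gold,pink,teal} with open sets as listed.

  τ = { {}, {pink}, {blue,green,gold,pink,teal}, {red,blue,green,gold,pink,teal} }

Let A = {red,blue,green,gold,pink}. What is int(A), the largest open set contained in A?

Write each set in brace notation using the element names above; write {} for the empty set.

interior: largest open inside A is {pink} (from {}, {pink})

{pink}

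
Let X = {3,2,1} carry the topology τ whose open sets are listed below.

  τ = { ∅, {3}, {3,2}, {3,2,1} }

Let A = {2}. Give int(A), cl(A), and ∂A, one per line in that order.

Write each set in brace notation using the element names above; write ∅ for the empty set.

int(A) = ∅
cl(A)  = {2,1}
∂A     = {2,1}

open subsets of A: ∅; so int(A) = ∅
closure: X∖int(X∖A) = X∖{3} = {2,1}
∂A = {2,1} minus ∅ = {2,1}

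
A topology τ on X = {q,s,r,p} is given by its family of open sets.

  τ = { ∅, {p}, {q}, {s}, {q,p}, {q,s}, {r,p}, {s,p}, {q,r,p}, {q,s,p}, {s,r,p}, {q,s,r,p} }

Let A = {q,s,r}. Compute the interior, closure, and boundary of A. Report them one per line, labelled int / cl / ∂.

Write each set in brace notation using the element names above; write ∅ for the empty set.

interior: largest open inside A is {q,s} (from ∅, {q}, {s}, {q,s})
cl via duality: int({p}) = {p}, so X∖{p} = {q,s,r}
cl∖int = {r}

int(A) = {q,s}
cl(A)  = {q,s,r}
∂A     = {r}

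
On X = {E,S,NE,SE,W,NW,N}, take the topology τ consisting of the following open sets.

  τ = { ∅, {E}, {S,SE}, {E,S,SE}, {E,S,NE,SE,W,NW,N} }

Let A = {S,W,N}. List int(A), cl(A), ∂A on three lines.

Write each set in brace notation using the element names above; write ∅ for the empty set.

int(A) = ∅
cl(A)  = {S,NE,SE,W,NW,N}
∂A     = {S,NE,SE,W,NW,N}

U open, U⊆A: ∅. int(A) = ⋃ = ∅
X∖A={E,NE,SE,NW}, int(X∖A)={E}, hence cl(A)={S,NE,SE,W,NW,N}
∂A: remove int from cl → {S,NE,SE,W,NW,N}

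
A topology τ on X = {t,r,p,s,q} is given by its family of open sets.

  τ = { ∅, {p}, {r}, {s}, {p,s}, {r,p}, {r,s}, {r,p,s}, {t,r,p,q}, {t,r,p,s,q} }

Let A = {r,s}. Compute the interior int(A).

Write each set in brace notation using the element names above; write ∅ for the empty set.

{r,s}

opens ⊆ A: ∅, {r}, {s}, {r,s}; union → int = {r,s}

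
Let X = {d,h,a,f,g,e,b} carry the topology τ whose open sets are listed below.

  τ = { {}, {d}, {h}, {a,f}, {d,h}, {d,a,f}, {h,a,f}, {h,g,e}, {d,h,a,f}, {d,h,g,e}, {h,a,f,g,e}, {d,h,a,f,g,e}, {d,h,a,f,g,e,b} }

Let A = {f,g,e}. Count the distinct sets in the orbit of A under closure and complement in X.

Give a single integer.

10

complement {d,h,a,b}; its interior {d,h}; cl(A) = X∖{d,h} = {a,f,g,e,b}
With k = closure, c = complement:
  1. A     = {f,g,e}
  2. kA    = {a,f,g,e,b}
  3. cA    = {d,h,a,b}
  4. ckA   = {d,h}
  5. kcA   = {d,h,a,f,g,e,b}
  6. kckA  = {d,h,g,e,b}
  7. ckcA  = {}
  8. ckckA = {a,f}
  9. kckckA = {a,f,b}
  10. ckckckA = {d,h,g,e}
k, c of each give nothing new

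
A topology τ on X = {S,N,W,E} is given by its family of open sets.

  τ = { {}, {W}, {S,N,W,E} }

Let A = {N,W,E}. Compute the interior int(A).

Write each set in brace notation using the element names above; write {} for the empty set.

{W}

U open, U⊆A: {}, {W}. int(A) = ⋃ = {W}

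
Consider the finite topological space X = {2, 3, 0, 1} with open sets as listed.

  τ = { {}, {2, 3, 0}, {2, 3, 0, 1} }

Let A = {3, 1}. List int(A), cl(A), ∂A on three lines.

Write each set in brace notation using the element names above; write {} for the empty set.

int(A) = {}
cl(A)  = {2, 3, 0, 1}
∂A     = {2, 3, 0, 1}

interior: largest open inside A is {} (from {})
cl via duality: int({2, 0}) = {}, so X∖{} = {2, 3, 0, 1}
cl∖int = {2, 3, 0, 1}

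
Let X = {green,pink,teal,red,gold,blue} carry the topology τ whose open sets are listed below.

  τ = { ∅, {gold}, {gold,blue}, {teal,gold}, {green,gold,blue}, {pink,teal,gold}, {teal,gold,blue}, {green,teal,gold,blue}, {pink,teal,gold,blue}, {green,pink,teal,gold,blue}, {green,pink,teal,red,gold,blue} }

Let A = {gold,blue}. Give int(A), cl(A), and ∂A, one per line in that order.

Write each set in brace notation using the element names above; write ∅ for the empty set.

int(A) = {gold,blue}
cl(A)  = {green,pink,teal,red,gold,blue}
∂A     = {green,pink,teal,red}

interior: largest open inside A is {gold,blue} (from ∅, {gold}, {gold,blue})
cl via duality: int({green,pink,teal,red}) = ∅, so X∖∅ = {green,pink,teal,red,gold,blue}
cl∖int = {green,pink,teal,red}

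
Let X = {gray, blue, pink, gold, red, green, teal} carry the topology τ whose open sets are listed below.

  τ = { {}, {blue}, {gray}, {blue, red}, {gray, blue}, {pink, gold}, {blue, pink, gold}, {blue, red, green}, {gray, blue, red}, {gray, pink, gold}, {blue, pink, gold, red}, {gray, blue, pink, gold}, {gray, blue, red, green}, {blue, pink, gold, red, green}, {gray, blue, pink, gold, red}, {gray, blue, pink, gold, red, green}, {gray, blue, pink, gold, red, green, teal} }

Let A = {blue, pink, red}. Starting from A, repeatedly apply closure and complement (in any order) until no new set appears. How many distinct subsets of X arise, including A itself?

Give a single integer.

X∖A={gray, gold, green, teal}, int(X∖A)={gray}, hence cl(A)={blue, pink, gold, red, green, teal}
Orbit (k=closure, c=complement):
  1. A     = {blue, pink, red}
  2. kA    = {blue, pink, gold, red, green, teal}
  3. cA    = {gray, gold, green, teal}
  4. ckA   = {gray}
  5. kcA   = {gray, pink, gold, green, teal}
  6. kckA  = {gray, teal}
  7. ckcA  = {blue, red}
  8. ckckA = {blue, pink, gold, red, green}
  9. kckcA = {blue, red, green, teal}
  10. ckckcA = {gray, pink, gold}
  11. kckckcA = {gray, pink, gold, teal}
  12. ckckckcA = {blue, red, green}
(closed under both — stop)

12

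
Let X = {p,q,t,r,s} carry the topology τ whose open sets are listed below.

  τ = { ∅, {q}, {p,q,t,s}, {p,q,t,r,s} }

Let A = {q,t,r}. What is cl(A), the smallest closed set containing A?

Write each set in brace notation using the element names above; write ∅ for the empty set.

{p,q,t,r,s}

closure: X∖int(X∖A) = X∖∅ = {p,q,t,r,s}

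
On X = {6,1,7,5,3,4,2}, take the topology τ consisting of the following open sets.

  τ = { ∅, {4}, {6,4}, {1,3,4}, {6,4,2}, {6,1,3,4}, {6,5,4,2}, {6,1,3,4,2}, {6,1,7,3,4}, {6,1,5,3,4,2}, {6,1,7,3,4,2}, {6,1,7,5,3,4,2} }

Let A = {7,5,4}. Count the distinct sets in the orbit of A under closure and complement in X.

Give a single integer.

closure: X∖int(X∖A) = X∖∅ = {6,1,7,5,3,4,2}
Let k=closure and c=complement:
  1. A     = {7,5,4}
  2. kA    = {6,1,7,5,3,4,2}
  3. cA    = {6,1,3,2}
  4. ckA   = ∅
  5. kcA   = {6,1,7,5,3,2}
  6. ckcA  = {4}
— saturated at 6

6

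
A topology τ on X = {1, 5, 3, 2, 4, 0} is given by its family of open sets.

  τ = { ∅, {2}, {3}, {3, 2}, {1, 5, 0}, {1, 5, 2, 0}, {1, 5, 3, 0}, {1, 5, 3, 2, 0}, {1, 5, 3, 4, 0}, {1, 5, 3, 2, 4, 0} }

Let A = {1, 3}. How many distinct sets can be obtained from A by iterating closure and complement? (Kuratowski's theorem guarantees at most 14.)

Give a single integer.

8

closure: X∖int(X∖A) = X∖{2} = {1, 5, 3, 4, 0}
Let k=closure and c=complement:
  1. A     = {1, 3}
  2. kA    = {1, 5, 3, 4, 0}
  3. cA    = {5, 2, 4, 0}
  4. ckA   = {2}
  5. kcA   = {1, 5, 2, 4, 0}
  6. ckcA  = {3}
  7. kckcA = {3, 4}
  8. ckckcA = {1, 5, 2, 0}
— saturated at 8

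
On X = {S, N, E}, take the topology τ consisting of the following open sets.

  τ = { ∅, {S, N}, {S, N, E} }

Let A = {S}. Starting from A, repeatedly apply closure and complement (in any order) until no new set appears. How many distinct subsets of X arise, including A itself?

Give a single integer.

4

X∖A={N, E}, int(X∖A)=∅, hence cl(A)={S, N, E}
Orbit (k=closure, c=complement):
  1. A     = {S}
  2. kA    = {S, N, E}
  3. cA    = {N, E}
  4. ckA   = ∅
(closed under both — stop)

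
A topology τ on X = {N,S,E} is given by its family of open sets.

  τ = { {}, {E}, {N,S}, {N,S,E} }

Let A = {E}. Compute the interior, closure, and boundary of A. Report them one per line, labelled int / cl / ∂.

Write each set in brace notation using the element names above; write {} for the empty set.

int(A) = {E}
cl(A)  = {E}
∂A     = {}

U open, U⊆A: {}, {E}. int(A) = ⋃ = {E}
X∖A={N,S}, int(X∖A)={N,S}, hence cl(A)={E}
∂A: remove int from cl → {}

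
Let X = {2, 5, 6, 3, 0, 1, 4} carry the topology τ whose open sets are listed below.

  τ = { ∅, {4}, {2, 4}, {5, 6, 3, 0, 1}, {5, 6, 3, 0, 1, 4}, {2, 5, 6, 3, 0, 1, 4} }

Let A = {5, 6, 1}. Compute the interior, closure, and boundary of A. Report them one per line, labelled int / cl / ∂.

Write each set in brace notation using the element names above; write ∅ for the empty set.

int(A) = ∅
cl(A)  = {5, 6, 3, 0, 1}
∂A     = {5, 6, 3, 0, 1}

U open, U⊆A: ∅. int(A) = ⋃ = ∅
X∖A={2, 3, 0, 4}, int(X∖A)={2, 4}, hence cl(A)={5, 6, 3, 0, 1}
∂A: remove int from cl → {5, 6, 3, 0, 1}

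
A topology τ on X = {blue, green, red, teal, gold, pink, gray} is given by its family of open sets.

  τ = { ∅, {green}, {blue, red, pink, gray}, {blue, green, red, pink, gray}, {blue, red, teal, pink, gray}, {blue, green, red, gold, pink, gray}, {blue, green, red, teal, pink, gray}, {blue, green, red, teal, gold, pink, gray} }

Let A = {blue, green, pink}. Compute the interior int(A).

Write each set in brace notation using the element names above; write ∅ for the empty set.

{green}

interior: largest open inside A is {green} (from ∅, {green})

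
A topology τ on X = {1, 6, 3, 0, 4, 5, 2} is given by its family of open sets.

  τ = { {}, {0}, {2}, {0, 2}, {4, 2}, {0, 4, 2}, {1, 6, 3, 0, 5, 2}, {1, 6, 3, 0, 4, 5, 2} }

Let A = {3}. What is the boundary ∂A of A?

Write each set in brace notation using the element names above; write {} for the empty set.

opens ⊆ A: {}; union → int = {}
complement {1, 6, 0, 4, 5, 2}; its interior {0, 4, 2}; cl(A) = X∖{0, 4, 2} = {1, 6, 3, 5}
boundary = {1, 6, 3, 5} ∖ {} = {1, 6, 3, 5}

{1, 6, 3, 5}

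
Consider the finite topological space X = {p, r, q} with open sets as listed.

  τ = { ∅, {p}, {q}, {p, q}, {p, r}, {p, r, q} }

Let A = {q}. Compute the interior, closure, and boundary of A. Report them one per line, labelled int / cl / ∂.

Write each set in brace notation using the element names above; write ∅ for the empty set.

int(A) = {q}
cl(A)  = {q}
∂A     = ∅

opens ⊆ A: ∅, {q}; union → int = {q}
complement {p, r}; its interior {p, r}; cl(A) = X∖{p, r} = {q}
boundary = {q} ∖ {q} = ∅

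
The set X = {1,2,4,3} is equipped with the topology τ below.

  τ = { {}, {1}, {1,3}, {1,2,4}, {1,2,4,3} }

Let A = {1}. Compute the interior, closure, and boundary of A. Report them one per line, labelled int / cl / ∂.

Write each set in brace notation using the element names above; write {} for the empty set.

int(A) = {1}
cl(A)  = {1,2,4,3}
∂A     = {2,4,3}

interior: largest open inside A is {1} (from {}, {1})
cl via duality: int({2,4,3}) = {}, so X∖{} = {1,2,4,3}
cl∖int = {2,4,3}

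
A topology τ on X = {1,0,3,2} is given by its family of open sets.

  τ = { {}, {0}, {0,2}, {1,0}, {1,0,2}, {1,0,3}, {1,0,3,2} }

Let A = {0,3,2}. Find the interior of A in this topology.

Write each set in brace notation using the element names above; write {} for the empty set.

opens ⊆ A: {}, {0}, {0,2}; union → int = {0,2}

{0,2}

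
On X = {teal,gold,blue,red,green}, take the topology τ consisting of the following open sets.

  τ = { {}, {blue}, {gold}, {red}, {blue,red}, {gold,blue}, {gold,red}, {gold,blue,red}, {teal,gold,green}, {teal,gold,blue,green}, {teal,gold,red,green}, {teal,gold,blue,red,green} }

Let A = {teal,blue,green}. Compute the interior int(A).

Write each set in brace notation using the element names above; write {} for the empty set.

interior: largest open inside A is {blue} (from {}, {blue})

{blue}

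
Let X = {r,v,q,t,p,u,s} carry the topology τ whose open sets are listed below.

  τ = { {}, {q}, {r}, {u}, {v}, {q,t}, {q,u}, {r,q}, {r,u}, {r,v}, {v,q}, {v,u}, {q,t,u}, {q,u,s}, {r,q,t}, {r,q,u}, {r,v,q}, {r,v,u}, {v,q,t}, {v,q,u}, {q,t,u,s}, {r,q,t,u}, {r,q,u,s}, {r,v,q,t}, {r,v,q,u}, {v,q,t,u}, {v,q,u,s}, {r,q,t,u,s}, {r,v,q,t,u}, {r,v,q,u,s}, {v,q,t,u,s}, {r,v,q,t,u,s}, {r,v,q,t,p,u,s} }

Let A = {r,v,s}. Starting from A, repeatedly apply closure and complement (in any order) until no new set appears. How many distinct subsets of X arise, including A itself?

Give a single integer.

complement {q,t,p,u}; its interior {q,t,u}; cl(A) = X∖{q,t,u} = {r,v,p,s}
With k = closure, c = complement:
  1. A     = {r,v,s}
  2. kA    = {r,v,p,s}
  3. cA    = {q,t,p,u}
  4. ckA   = {q,t,u}
  5. kcA   = {q,t,p,u,s}
  6. ckcA  = {r,v}
  7. kckcA = {r,v,p}
  8. ckckcA = {q,t,u,s}
k, c of each give nothing new

8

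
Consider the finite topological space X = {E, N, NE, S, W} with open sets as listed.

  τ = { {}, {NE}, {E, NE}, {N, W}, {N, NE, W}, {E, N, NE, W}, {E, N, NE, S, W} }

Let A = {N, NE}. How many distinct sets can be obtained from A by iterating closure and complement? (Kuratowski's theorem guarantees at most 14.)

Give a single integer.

10

complement {E, S, W}; its interior {}; cl(A) = X∖{} = {E, N, NE, S, W}
With k = closure, c = complement:
  1. A     = {N, NE}
  2. kA    = {E, N, NE, S, W}
  3. cA    = {E, S, W}
  4. ckA   = {}
  5. kcA   = {E, N, S, W}
  6. ckcA  = {NE}
  7. kckcA = {E, NE, S}
  8. ckckcA = {N, W}
  9. kckckcA = {N, S, W}
  10. ckckckcA = {E, NE}
k, c of each give nothing new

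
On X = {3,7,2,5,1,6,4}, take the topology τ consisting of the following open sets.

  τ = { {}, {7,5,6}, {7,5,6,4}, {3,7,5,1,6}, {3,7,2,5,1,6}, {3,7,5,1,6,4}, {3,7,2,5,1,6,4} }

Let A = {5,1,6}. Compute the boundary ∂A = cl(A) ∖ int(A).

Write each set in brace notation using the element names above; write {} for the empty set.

{3,7,2,5,1,6,4}

interior: largest open inside A is {} (from {})
cl via duality: int({3,7,2,4}) = {}, so X∖{} = {3,7,2,5,1,6,4}
cl∖int = {3,7,2,5,1,6,4}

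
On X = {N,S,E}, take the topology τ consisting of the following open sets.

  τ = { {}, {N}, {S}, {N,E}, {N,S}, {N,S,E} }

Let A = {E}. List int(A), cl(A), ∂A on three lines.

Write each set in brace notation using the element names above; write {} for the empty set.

opens ⊆ A: {}; union → int = {}
complement {N,S}; its interior {N,S}; cl(A) = X∖{N,S} = {E}
boundary = {E} ∖ {} = {E}

int(A) = {}
cl(A)  = {E}
∂A     = {E}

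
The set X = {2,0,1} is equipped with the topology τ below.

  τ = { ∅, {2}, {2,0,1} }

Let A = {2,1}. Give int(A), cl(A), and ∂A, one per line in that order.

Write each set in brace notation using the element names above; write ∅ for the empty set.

U open, U⊆A: ∅, {2}. int(A) = ⋃ = {2}
X∖A={0}, int(X∖A)=∅, hence cl(A)={2,0,1}
∂A: remove int from cl → {0,1}

int(A) = {2}
cl(A)  = {2,0,1}
∂A     = {0,1}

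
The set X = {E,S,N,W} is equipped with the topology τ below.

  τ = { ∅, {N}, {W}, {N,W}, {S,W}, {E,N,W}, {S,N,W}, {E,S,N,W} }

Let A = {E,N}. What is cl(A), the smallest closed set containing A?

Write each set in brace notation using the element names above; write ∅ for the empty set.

complement {S,W}; its interior {S,W}; cl(A) = X∖{S,W} = {E,N}

{E,N}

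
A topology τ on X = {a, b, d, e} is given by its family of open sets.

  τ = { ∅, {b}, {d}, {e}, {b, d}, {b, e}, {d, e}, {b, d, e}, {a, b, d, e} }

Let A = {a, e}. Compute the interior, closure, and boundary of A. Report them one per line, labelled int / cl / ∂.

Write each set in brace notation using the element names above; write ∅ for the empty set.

int(A) = {e}
cl(A)  = {a, e}
∂A     = {a}

open subsets of A: ∅, {e}; so int(A) = {e}
closure: X∖int(X∖A) = X∖{b, d} = {a, e}
∂A = {a, e} minus {e} = {a}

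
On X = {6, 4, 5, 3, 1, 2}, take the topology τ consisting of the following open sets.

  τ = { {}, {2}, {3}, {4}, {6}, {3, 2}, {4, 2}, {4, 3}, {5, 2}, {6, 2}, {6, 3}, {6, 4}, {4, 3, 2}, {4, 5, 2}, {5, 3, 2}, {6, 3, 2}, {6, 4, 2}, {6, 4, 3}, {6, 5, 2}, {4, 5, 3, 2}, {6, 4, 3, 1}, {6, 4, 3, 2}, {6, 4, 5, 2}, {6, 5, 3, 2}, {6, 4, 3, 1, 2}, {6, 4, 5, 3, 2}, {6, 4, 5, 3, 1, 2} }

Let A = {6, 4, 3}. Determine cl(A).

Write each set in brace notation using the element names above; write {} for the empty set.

closure: X∖int(X∖A) = X∖{5, 2} = {6, 4, 3, 1}

{6, 4, 3, 1}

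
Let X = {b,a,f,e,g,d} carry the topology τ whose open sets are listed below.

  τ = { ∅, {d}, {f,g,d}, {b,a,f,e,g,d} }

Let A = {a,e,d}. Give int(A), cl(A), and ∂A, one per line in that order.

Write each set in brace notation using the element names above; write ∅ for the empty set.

int(A) = {d}
cl(A)  = {b,a,f,e,g,d}
∂A     = {b,a,f,e,g}

opens ⊆ A: ∅, {d}; union → int = {d}
complement {b,f,g}; its interior ∅; cl(A) = X∖∅ = {b,a,f,e,g,d}
boundary = {b,a,f,e,g,d} ∖ {d} = {b,a,f,e,g}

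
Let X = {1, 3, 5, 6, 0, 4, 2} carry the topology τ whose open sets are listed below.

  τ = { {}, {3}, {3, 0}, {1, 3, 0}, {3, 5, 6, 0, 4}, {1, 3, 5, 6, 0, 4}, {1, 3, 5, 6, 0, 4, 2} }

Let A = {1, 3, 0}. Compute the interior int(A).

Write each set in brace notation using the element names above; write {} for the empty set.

{1, 3, 0}

opens ⊆ A: {}, {3}, {3, 0}, {1, 3, 0}; union → int = {1, 3, 0}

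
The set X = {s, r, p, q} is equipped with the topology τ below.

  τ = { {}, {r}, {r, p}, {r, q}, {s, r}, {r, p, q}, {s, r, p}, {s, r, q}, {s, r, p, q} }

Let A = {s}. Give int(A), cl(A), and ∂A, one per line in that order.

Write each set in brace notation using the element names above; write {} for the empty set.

opens ⊆ A: {}; union → int = {}
complement {r, p, q}; its interior {r, p, q}; cl(A) = X∖{r, p, q} = {s}
boundary = {s} ∖ {} = {s}

int(A) = {}
cl(A)  = {s}
∂A     = {s}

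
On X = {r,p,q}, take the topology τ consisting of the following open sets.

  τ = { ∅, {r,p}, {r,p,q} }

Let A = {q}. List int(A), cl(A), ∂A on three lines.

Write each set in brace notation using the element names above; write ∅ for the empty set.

int(A) = ∅
cl(A)  = {q}
∂A     = {q}

U open, U⊆A: ∅. int(A) = ⋃ = ∅
X∖A={r,p}, int(X∖A)={r,p}, hence cl(A)={q}
∂A: remove int from cl → {q}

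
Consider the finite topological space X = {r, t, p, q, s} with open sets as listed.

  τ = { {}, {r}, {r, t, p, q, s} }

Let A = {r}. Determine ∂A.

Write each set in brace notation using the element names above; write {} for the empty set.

opens ⊆ A: {}, {r}; union → int = {r}
complement {t, p, q, s}; its interior {}; cl(A) = X∖{} = {r, t, p, q, s}
boundary = {r, t, p, q, s} ∖ {r} = {t, p, q, s}

{t, p, q, s}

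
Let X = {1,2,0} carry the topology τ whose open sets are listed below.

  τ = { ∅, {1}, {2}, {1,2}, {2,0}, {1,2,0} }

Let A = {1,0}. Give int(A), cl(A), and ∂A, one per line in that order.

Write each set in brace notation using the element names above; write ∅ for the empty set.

open subsets of A: ∅, {1}; so int(A) = {1}
closure: X∖int(X∖A) = X∖{2} = {1,0}
∂A = {1,0} minus {1} = {0}

int(A) = {1}
cl(A)  = {1,0}
∂A     = {0}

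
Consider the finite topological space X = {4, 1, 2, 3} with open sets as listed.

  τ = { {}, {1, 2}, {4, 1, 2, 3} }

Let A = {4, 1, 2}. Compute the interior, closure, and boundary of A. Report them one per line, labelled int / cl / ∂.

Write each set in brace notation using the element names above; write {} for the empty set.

interior: largest open inside A is {1, 2} (from {}, {1, 2})
cl via duality: int({3}) = {}, so X∖{} = {4, 1, 2, 3}
cl∖int = {4, 3}

int(A) = {1, 2}
cl(A)  = {4, 1, 2, 3}
∂A     = {4, 3}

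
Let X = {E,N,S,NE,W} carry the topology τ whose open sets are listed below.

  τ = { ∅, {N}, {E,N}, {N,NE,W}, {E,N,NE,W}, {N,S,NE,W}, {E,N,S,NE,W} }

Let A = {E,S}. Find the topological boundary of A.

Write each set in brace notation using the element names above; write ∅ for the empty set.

{E,S}

U open, U⊆A: ∅. int(A) = ⋃ = ∅
X∖A={N,NE,W}, int(X∖A)={N,NE,W}, hence cl(A)={E,S}
∂A: remove int from cl → {E,S}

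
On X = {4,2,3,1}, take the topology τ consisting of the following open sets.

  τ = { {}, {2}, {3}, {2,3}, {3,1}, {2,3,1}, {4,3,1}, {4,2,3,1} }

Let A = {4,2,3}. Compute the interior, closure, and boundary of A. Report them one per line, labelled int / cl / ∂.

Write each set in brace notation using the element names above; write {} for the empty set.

open subsets of A: {}, {2}, {3}, {2,3}; so int(A) = {2,3}
closure: X∖int(X∖A) = X∖{} = {4,2,3,1}
∂A = {4,2,3,1} minus {2,3} = {4,1}

int(A) = {2,3}
cl(A)  = {4,2,3,1}
∂A     = {4,1}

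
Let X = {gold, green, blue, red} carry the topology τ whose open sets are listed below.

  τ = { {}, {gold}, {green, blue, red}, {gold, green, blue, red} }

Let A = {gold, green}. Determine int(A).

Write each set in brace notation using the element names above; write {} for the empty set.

{gold}

interior: largest open inside A is {gold} (from {}, {gold})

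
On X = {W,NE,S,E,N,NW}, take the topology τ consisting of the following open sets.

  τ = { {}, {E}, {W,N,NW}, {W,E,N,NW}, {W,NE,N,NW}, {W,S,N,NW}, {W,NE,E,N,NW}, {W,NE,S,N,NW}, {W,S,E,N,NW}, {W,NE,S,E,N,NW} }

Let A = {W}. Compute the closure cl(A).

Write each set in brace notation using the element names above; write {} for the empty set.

closure: X∖int(X∖A) = X∖{E} = {W,NE,S,N,NW}

{W,NE,S,N,NW}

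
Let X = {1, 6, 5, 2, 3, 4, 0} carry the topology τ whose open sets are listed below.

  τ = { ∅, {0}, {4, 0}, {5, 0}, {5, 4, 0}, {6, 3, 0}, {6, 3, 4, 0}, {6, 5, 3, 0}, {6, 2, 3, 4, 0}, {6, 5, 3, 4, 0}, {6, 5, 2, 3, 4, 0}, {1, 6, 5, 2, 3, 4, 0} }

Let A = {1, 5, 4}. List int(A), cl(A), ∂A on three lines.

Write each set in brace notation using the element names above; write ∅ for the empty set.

U open, U⊆A: ∅. int(A) = ⋃ = ∅
X∖A={6, 2, 3, 0}, int(X∖A)={6, 3, 0}, hence cl(A)={1, 5, 2, 4}
∂A: remove int from cl → {1, 5, 2, 4}

int(A) = ∅
cl(A)  = {1, 5, 2, 4}
∂A     = {1, 5, 2, 4}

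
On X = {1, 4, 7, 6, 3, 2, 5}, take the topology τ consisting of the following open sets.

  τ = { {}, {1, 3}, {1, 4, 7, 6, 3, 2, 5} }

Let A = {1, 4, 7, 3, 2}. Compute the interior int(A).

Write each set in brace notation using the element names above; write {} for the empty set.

opens ⊆ A: {}, {1, 3}; union → int = {1, 3}

{1, 3}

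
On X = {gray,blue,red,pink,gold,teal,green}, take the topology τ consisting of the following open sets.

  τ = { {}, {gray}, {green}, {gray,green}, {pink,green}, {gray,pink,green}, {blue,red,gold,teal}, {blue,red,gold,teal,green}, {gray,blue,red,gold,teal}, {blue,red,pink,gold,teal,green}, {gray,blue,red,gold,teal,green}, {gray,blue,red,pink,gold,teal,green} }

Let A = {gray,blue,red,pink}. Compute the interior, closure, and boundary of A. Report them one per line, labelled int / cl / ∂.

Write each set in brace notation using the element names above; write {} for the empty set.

opens ⊆ A: {}, {gray}; union → int = {gray}
complement {gold,teal,green}; its interior {green}; cl(A) = X∖{green} = {gray,blue,red,pink,gold,teal}
boundary = {gray,blue,red,pink,gold,teal} ∖ {gray} = {blue,red,pink,gold,teal}

int(A) = {gray}
cl(A)  = {gray,blue,red,pink,gold,teal}
∂A     = {blue,red,pink,gold,teal}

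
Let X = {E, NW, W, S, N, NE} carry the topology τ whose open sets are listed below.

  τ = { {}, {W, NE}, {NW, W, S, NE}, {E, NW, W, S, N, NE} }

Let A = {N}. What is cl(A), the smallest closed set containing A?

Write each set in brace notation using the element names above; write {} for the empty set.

{E, N}

X∖A={E, NW, W, S, NE}, int(X∖A)={NW, W, S, NE}, hence cl(A)={E, N}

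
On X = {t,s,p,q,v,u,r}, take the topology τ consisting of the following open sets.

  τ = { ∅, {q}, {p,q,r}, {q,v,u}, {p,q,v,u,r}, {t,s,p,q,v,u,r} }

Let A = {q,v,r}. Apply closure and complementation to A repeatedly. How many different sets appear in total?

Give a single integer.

6

closure: X∖int(X∖A) = X∖∅ = {t,s,p,q,v,u,r}
Let k=closure and c=complement:
  1. A     = {q,v,r}
  2. kA    = {t,s,p,q,v,u,r}
  3. cA    = {t,s,p,u}
  4. ckA   = ∅
  5. kcA   = {t,s,p,v,u,r}
  6. ckcA  = {q}
— saturated at 6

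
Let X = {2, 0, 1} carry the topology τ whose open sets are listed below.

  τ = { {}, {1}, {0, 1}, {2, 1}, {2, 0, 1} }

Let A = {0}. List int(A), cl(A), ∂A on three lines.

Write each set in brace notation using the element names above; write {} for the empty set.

opens ⊆ A: {}; union → int = {}
complement {2, 1}; its interior {2, 1}; cl(A) = X∖{2, 1} = {0}
boundary = {0} ∖ {} = {0}

int(A) = {}
cl(A)  = {0}
∂A     = {0}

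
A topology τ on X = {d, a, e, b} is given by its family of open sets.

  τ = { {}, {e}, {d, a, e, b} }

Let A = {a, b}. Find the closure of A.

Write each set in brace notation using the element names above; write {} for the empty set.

X∖A={d, e}, int(X∖A)={e}, hence cl(A)={d, a, b}

{d, a, b}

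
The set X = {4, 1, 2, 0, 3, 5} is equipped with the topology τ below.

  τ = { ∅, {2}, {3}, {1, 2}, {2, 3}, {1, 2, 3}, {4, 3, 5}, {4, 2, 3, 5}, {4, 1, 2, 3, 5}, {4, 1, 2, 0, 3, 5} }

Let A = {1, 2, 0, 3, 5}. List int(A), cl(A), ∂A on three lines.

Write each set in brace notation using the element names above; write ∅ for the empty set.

int(A) = {1, 2, 3}
cl(A)  = {4, 1, 2, 0, 3, 5}
∂A     = {4, 0, 5}

U open, U⊆A: ∅, {2}, {3}, {1, 2}, {2, 3}, {1, 2, 3}. int(A) = ⋃ = {1, 2, 3}
X∖A={4}, int(X∖A)=∅, hence cl(A)={4, 1, 2, 0, 3, 5}
∂A: remove int from cl → {4, 0, 5}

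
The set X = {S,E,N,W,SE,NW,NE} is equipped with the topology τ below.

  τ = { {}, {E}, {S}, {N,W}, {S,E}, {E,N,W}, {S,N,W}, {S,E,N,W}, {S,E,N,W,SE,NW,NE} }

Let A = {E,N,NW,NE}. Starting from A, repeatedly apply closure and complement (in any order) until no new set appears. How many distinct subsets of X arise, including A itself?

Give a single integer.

closure: X∖int(X∖A) = X∖{S} = {E,N,W,SE,NW,NE}
Let k=closure and c=complement:
  1. A     = {E,N,NW,NE}
  2. kA    = {E,N,W,SE,NW,NE}
  3. cA    = {S,W,SE}
  4. ckA   = {S}
  5. kcA   = {S,N,W,SE,NW,NE}
  6. kckA  = {S,SE,NW,NE}
  7. ckcA  = {E}
  8. ckckA = {E,N,W}
  9. kckcA = {E,SE,NW,NE}
  10. ckckcA = {S,N,W}
— saturated at 10

10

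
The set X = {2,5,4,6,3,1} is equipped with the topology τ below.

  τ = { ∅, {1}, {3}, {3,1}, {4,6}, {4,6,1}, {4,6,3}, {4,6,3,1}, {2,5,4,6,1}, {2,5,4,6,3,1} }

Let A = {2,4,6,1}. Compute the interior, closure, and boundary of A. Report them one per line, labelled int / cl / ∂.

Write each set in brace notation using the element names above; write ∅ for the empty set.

int(A) = {4,6,1}
cl(A)  = {2,5,4,6,1}
∂A     = {2,5}

U open, U⊆A: ∅, {1}, {4,6}, {4,6,1}. int(A) = ⋃ = {4,6,1}
X∖A={5,3}, int(X∖A)={3}, hence cl(A)={2,5,4,6,1}
∂A: remove int from cl → {2,5}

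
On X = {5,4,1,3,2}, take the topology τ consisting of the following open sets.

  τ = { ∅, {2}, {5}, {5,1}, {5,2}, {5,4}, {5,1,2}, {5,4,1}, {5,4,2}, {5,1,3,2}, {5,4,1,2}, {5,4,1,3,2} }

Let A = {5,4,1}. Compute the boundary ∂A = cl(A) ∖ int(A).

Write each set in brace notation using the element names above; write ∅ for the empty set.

{3}

open subsets of A: ∅, {5}, {5,1}, {5,4}, {5,4,1}; so int(A) = {5,4,1}
closure: X∖int(X∖A) = X∖{2} = {5,4,1,3}
∂A = {5,4,1,3} minus {5,4,1} = {3}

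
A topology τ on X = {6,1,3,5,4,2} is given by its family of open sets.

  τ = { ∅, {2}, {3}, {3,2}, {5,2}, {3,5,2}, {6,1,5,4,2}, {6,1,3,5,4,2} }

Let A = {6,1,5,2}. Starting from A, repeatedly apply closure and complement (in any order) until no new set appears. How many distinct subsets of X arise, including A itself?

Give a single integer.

6

X∖A={3,4}, int(X∖A)={3}, hence cl(A)={6,1,5,4,2}
Orbit (k=closure, c=complement):
  1. A     = {6,1,5,2}
  2. kA    = {6,1,5,4,2}
  3. cA    = {3,4}
  4. ckA   = {3}
  5. kcA   = {6,1,3,4}
  6. ckcA  = {5,2}
(closed under both — stop)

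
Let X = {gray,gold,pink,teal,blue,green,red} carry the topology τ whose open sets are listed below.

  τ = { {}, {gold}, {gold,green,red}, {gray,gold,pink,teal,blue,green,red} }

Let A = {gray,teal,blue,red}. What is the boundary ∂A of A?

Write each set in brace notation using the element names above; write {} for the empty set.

{gray,pink,teal,blue,green,red}

opens ⊆ A: {}; union → int = {}
complement {gold,pink,green}; its interior {gold}; cl(A) = X∖{gold} = {gray,pink,teal,blue,green,red}
boundary = {gray,pink,teal,blue,green,red} ∖ {} = {gray,pink,teal,blue,green,red}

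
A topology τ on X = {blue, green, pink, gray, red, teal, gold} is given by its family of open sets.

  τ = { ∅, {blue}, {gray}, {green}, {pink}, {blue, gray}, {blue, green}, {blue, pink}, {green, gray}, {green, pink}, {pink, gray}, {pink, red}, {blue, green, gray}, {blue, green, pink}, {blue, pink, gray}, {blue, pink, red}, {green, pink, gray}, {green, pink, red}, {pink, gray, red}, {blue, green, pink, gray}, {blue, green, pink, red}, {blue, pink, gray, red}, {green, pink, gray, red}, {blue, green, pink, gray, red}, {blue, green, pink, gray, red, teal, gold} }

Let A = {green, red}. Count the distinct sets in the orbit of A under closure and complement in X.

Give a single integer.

X∖A={blue, pink, gray, teal, gold}, int(X∖A)={blue, pink, gray}, hence cl(A)={green, red, teal, gold}
Orbit (k=closure, c=complement):
  1. A     = {green, red}
  2. kA    = {green, red, teal, gold}
  3. cA    = {blue, pink, gray, teal, gold}
  4. ckA   = {blue, pink, gray}
  5. kcA   = {blue, pink, gray, red, teal, gold}
  6. ckcA  = {green}
  7. kckcA = {green, teal, gold}
  8. ckckcA = {blue, pink, gray, red}
(closed under both — stop)

8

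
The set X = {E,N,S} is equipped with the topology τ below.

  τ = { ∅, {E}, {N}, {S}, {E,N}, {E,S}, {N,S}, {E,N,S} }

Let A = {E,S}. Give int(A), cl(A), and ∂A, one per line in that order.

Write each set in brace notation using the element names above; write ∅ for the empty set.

int(A) = {E,S}
cl(A)  = {E,S}
∂A     = ∅

U open, U⊆A: ∅, {S}, {E}, {E,S}. int(A) = ⋃ = {E,S}
X∖A={N}, int(X∖A)={N}, hence cl(A)={E,S}
∂A: remove int from cl → ∅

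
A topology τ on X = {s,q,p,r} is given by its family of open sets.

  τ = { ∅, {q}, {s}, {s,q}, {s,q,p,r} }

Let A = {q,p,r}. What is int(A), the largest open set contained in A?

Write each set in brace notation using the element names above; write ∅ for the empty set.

{q}

opens ⊆ A: ∅, {q}; union → int = {q}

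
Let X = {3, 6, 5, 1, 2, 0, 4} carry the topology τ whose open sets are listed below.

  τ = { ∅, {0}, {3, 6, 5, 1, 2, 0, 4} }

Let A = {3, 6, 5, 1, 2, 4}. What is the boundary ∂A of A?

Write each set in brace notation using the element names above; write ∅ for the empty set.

interior: largest open inside A is ∅ (from ∅)
cl via duality: int({0}) = {0}, so X∖{0} = {3, 6, 5, 1, 2, 4}
cl∖int = {3, 6, 5, 1, 2, 4}

{3, 6, 5, 1, 2, 4}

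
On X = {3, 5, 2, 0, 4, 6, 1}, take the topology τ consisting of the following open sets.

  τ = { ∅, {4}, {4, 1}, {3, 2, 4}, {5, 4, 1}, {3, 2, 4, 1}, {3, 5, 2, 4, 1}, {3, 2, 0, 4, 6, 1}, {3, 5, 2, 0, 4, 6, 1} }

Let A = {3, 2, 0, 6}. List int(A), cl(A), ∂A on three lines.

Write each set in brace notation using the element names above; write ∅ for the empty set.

int(A) = ∅
cl(A)  = {3, 2, 0, 6}
∂A     = {3, 2, 0, 6}

interior: largest open inside A is ∅ (from ∅)
cl via duality: int({5, 4, 1}) = {5, 4, 1}, so X∖{5, 4, 1} = {3, 2, 0, 6}
cl∖int = {3, 2, 0, 6}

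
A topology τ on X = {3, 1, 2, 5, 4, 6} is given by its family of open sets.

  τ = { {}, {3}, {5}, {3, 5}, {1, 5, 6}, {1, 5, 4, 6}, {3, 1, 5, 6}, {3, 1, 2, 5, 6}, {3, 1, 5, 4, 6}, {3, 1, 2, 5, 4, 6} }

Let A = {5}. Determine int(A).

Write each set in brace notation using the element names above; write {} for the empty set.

opens ⊆ A: {}, {5}; union → int = {5}

{5}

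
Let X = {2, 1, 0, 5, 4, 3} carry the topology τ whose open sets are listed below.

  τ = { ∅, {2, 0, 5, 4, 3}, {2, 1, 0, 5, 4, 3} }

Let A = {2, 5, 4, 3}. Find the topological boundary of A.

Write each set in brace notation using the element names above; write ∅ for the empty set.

U open, U⊆A: ∅. int(A) = ⋃ = ∅
X∖A={1, 0}, int(X∖A)=∅, hence cl(A)={2, 1, 0, 5, 4, 3}
∂A: remove int from cl → {2, 1, 0, 5, 4, 3}

{2, 1, 0, 5, 4, 3}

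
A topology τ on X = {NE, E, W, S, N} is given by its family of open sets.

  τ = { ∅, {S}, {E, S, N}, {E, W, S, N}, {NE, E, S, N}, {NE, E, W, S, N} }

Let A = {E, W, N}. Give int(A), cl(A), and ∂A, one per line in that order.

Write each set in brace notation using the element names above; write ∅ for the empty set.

int(A) = ∅
cl(A)  = {NE, E, W, N}
∂A     = {NE, E, W, N}

open subsets of A: ∅; so int(A) = ∅
closure: X∖int(X∖A) = X∖{S} = {NE, E, W, N}
∂A = {NE, E, W, N} minus ∅ = {NE, E, W, N}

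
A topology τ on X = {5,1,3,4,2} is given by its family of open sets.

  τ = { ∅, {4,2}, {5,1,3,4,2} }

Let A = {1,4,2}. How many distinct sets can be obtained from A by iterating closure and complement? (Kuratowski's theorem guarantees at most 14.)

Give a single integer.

complement {5,3}; its interior ∅; cl(A) = X∖∅ = {5,1,3,4,2}
With k = closure, c = complement:
  1. A     = {1,4,2}
  2. kA    = {5,1,3,4,2}
  3. cA    = {5,3}
  4. ckA   = ∅
  5. kcA   = {5,1,3}
  6. ckcA  = {4,2}
k, c of each give nothing new

6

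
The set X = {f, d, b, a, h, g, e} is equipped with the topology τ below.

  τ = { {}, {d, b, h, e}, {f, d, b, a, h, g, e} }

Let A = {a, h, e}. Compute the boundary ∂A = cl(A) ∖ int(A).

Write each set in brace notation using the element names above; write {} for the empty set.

{f, d, b, a, h, g, e}

open subsets of A: {}; so int(A) = {}
closure: X∖int(X∖A) = X∖{} = {f, d, b, a, h, g, e}
∂A = {f, d, b, a, h, g, e} minus {} = {f, d, b, a, h, g, e}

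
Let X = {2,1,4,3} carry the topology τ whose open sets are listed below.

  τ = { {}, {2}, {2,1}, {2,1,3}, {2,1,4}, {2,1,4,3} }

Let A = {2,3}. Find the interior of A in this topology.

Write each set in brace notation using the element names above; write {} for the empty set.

{2}

open subsets of A: {}, {2}; so int(A) = {2}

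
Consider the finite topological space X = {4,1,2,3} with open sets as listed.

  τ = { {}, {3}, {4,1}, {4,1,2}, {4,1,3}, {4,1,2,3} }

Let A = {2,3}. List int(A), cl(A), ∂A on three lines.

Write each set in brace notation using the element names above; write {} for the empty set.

open subsets of A: {}, {3}; so int(A) = {3}
closure: X∖int(X∖A) = X∖{4,1} = {2,3}
∂A = {2,3} minus {3} = {2}

int(A) = {3}
cl(A)  = {2,3}
∂A     = {2}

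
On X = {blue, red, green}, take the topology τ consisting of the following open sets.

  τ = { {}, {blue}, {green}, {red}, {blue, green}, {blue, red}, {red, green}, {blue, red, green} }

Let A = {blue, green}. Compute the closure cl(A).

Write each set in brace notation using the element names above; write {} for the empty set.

{blue, green}

cl via duality: int({red}) = {red}, so X∖{red} = {blue, green}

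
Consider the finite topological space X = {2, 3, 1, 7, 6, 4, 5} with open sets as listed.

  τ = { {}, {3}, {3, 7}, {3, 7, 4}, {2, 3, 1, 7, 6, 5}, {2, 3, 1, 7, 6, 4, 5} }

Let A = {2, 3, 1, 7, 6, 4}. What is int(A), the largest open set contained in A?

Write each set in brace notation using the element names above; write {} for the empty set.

{3, 7, 4}

interior: largest open inside A is {3, 7, 4} (from {}, {3}, {3, 7}, {3, 7, 4})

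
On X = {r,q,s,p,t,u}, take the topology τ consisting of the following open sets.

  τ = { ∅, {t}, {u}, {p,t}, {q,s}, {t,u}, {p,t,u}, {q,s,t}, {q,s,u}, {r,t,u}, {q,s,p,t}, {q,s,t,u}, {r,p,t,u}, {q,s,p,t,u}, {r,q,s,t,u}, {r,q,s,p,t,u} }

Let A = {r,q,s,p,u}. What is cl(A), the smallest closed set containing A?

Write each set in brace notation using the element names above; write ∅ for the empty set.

cl via duality: int({t}) = {t}, so X∖{t} = {r,q,s,p,u}

{r,q,s,p,u}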